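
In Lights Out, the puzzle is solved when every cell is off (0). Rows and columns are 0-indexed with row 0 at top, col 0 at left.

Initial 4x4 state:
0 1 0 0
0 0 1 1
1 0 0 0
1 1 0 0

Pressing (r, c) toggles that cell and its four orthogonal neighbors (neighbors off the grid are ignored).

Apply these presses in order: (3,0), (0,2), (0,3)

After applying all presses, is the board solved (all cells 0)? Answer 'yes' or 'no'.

Answer: yes

Derivation:
After press 1 at (3,0):
0 1 0 0
0 0 1 1
0 0 0 0
0 0 0 0

After press 2 at (0,2):
0 0 1 1
0 0 0 1
0 0 0 0
0 0 0 0

After press 3 at (0,3):
0 0 0 0
0 0 0 0
0 0 0 0
0 0 0 0

Lights still on: 0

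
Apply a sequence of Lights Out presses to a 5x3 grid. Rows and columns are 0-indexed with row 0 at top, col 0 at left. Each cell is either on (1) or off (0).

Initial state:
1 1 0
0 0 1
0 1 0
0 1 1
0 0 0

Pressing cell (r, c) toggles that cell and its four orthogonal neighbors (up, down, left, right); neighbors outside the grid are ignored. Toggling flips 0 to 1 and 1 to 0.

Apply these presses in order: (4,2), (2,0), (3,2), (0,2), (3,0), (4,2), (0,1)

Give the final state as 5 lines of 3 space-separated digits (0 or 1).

After press 1 at (4,2):
1 1 0
0 0 1
0 1 0
0 1 0
0 1 1

After press 2 at (2,0):
1 1 0
1 0 1
1 0 0
1 1 0
0 1 1

After press 3 at (3,2):
1 1 0
1 0 1
1 0 1
1 0 1
0 1 0

After press 4 at (0,2):
1 0 1
1 0 0
1 0 1
1 0 1
0 1 0

After press 5 at (3,0):
1 0 1
1 0 0
0 0 1
0 1 1
1 1 0

After press 6 at (4,2):
1 0 1
1 0 0
0 0 1
0 1 0
1 0 1

After press 7 at (0,1):
0 1 0
1 1 0
0 0 1
0 1 0
1 0 1

Answer: 0 1 0
1 1 0
0 0 1
0 1 0
1 0 1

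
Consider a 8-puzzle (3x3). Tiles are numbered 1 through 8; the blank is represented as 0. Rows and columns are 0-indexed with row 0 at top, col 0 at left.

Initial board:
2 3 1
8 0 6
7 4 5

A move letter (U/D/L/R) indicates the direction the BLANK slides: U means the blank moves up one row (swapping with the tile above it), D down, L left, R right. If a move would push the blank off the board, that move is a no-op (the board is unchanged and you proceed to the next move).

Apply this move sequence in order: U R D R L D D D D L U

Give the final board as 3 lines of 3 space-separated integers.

After move 1 (U):
2 0 1
8 3 6
7 4 5

After move 2 (R):
2 1 0
8 3 6
7 4 5

After move 3 (D):
2 1 6
8 3 0
7 4 5

After move 4 (R):
2 1 6
8 3 0
7 4 5

After move 5 (L):
2 1 6
8 0 3
7 4 5

After move 6 (D):
2 1 6
8 4 3
7 0 5

After move 7 (D):
2 1 6
8 4 3
7 0 5

After move 8 (D):
2 1 6
8 4 3
7 0 5

After move 9 (D):
2 1 6
8 4 3
7 0 5

After move 10 (L):
2 1 6
8 4 3
0 7 5

After move 11 (U):
2 1 6
0 4 3
8 7 5

Answer: 2 1 6
0 4 3
8 7 5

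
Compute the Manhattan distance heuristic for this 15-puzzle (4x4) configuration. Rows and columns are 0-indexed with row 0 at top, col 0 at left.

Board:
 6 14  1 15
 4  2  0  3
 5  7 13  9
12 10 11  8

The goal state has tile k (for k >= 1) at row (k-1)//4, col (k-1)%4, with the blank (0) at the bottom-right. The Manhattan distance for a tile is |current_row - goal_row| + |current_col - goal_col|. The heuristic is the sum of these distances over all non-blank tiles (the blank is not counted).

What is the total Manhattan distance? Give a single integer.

Tile 6: at (0,0), goal (1,1), distance |0-1|+|0-1| = 2
Tile 14: at (0,1), goal (3,1), distance |0-3|+|1-1| = 3
Tile 1: at (0,2), goal (0,0), distance |0-0|+|2-0| = 2
Tile 15: at (0,3), goal (3,2), distance |0-3|+|3-2| = 4
Tile 4: at (1,0), goal (0,3), distance |1-0|+|0-3| = 4
Tile 2: at (1,1), goal (0,1), distance |1-0|+|1-1| = 1
Tile 3: at (1,3), goal (0,2), distance |1-0|+|3-2| = 2
Tile 5: at (2,0), goal (1,0), distance |2-1|+|0-0| = 1
Tile 7: at (2,1), goal (1,2), distance |2-1|+|1-2| = 2
Tile 13: at (2,2), goal (3,0), distance |2-3|+|2-0| = 3
Tile 9: at (2,3), goal (2,0), distance |2-2|+|3-0| = 3
Tile 12: at (3,0), goal (2,3), distance |3-2|+|0-3| = 4
Tile 10: at (3,1), goal (2,1), distance |3-2|+|1-1| = 1
Tile 11: at (3,2), goal (2,2), distance |3-2|+|2-2| = 1
Tile 8: at (3,3), goal (1,3), distance |3-1|+|3-3| = 2
Sum: 2 + 3 + 2 + 4 + 4 + 1 + 2 + 1 + 2 + 3 + 3 + 4 + 1 + 1 + 2 = 35

Answer: 35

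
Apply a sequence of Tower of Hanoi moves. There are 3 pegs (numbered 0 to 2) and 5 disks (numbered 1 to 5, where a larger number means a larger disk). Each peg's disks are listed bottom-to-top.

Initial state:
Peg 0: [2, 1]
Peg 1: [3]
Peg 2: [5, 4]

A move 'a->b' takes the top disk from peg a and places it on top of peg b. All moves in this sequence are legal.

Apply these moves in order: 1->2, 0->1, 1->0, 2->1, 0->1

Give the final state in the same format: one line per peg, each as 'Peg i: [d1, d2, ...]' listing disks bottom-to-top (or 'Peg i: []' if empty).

After move 1 (1->2):
Peg 0: [2, 1]
Peg 1: []
Peg 2: [5, 4, 3]

After move 2 (0->1):
Peg 0: [2]
Peg 1: [1]
Peg 2: [5, 4, 3]

After move 3 (1->0):
Peg 0: [2, 1]
Peg 1: []
Peg 2: [5, 4, 3]

After move 4 (2->1):
Peg 0: [2, 1]
Peg 1: [3]
Peg 2: [5, 4]

After move 5 (0->1):
Peg 0: [2]
Peg 1: [3, 1]
Peg 2: [5, 4]

Answer: Peg 0: [2]
Peg 1: [3, 1]
Peg 2: [5, 4]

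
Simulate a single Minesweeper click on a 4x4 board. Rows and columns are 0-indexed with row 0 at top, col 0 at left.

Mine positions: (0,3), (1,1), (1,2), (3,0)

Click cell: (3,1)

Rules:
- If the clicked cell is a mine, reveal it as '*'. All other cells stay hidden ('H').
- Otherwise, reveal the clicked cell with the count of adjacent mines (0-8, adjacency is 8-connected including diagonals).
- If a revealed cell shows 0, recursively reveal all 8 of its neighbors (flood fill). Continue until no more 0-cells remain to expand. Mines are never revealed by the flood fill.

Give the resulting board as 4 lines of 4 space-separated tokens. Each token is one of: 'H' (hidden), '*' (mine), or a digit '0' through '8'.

H H H H
H H H H
H H H H
H 1 H H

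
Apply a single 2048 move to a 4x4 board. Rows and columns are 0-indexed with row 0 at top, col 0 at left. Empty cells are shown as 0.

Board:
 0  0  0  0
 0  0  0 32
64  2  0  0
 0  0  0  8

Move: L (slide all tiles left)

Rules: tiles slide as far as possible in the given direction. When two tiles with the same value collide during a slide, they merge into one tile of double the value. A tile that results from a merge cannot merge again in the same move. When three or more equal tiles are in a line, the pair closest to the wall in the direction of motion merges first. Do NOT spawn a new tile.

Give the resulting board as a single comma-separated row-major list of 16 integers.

Slide left:
row 0: [0, 0, 0, 0] -> [0, 0, 0, 0]
row 1: [0, 0, 0, 32] -> [32, 0, 0, 0]
row 2: [64, 2, 0, 0] -> [64, 2, 0, 0]
row 3: [0, 0, 0, 8] -> [8, 0, 0, 0]

Answer: 0, 0, 0, 0, 32, 0, 0, 0, 64, 2, 0, 0, 8, 0, 0, 0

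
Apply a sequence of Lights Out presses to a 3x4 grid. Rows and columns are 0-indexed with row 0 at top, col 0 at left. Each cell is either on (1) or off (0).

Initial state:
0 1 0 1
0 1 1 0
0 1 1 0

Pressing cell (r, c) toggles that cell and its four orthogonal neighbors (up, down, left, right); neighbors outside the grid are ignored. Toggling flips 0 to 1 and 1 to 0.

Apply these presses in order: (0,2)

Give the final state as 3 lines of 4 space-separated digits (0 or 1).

After press 1 at (0,2):
0 0 1 0
0 1 0 0
0 1 1 0

Answer: 0 0 1 0
0 1 0 0
0 1 1 0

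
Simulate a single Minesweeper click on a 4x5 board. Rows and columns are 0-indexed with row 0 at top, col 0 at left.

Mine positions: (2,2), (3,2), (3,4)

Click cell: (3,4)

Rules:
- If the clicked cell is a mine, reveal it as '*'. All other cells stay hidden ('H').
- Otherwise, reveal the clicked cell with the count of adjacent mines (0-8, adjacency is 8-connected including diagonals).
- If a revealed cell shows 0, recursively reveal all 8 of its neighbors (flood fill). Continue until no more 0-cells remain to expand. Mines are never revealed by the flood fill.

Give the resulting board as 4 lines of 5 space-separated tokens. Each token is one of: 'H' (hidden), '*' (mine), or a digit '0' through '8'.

H H H H H
H H H H H
H H H H H
H H H H *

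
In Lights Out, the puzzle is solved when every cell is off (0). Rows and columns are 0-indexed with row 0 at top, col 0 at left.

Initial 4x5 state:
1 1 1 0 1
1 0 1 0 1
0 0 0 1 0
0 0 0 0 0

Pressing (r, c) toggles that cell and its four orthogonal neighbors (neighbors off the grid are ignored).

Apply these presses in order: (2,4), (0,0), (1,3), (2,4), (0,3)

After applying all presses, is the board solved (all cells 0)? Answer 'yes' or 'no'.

After press 1 at (2,4):
1 1 1 0 1
1 0 1 0 0
0 0 0 0 1
0 0 0 0 1

After press 2 at (0,0):
0 0 1 0 1
0 0 1 0 0
0 0 0 0 1
0 0 0 0 1

After press 3 at (1,3):
0 0 1 1 1
0 0 0 1 1
0 0 0 1 1
0 0 0 0 1

After press 4 at (2,4):
0 0 1 1 1
0 0 0 1 0
0 0 0 0 0
0 0 0 0 0

After press 5 at (0,3):
0 0 0 0 0
0 0 0 0 0
0 0 0 0 0
0 0 0 0 0

Lights still on: 0

Answer: yes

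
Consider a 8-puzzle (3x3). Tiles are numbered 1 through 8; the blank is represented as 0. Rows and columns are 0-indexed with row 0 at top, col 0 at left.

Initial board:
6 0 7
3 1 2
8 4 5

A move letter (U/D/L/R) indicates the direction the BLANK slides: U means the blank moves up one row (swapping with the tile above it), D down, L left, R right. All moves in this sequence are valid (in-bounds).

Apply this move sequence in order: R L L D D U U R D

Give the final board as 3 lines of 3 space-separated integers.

After move 1 (R):
6 7 0
3 1 2
8 4 5

After move 2 (L):
6 0 7
3 1 2
8 4 5

After move 3 (L):
0 6 7
3 1 2
8 4 5

After move 4 (D):
3 6 7
0 1 2
8 4 5

After move 5 (D):
3 6 7
8 1 2
0 4 5

After move 6 (U):
3 6 7
0 1 2
8 4 5

After move 7 (U):
0 6 7
3 1 2
8 4 5

After move 8 (R):
6 0 7
3 1 2
8 4 5

After move 9 (D):
6 1 7
3 0 2
8 4 5

Answer: 6 1 7
3 0 2
8 4 5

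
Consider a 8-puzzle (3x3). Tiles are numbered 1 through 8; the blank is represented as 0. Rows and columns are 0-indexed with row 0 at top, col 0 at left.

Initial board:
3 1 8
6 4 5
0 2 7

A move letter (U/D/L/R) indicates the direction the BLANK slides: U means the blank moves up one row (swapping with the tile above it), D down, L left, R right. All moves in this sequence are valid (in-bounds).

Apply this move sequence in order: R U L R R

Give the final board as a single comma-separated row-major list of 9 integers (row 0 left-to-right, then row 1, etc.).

Answer: 3, 1, 8, 6, 5, 0, 2, 4, 7

Derivation:
After move 1 (R):
3 1 8
6 4 5
2 0 7

After move 2 (U):
3 1 8
6 0 5
2 4 7

After move 3 (L):
3 1 8
0 6 5
2 4 7

After move 4 (R):
3 1 8
6 0 5
2 4 7

After move 5 (R):
3 1 8
6 5 0
2 4 7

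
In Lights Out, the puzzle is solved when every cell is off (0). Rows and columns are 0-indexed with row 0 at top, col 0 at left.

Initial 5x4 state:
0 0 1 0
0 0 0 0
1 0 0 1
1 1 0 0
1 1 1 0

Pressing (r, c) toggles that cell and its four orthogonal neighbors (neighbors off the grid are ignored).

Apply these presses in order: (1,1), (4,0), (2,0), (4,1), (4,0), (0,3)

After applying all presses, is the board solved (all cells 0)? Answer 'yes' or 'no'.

Answer: no

Derivation:
After press 1 at (1,1):
0 1 1 0
1 1 1 0
1 1 0 1
1 1 0 0
1 1 1 0

After press 2 at (4,0):
0 1 1 0
1 1 1 0
1 1 0 1
0 1 0 0
0 0 1 0

After press 3 at (2,0):
0 1 1 0
0 1 1 0
0 0 0 1
1 1 0 0
0 0 1 0

After press 4 at (4,1):
0 1 1 0
0 1 1 0
0 0 0 1
1 0 0 0
1 1 0 0

After press 5 at (4,0):
0 1 1 0
0 1 1 0
0 0 0 1
0 0 0 0
0 0 0 0

After press 6 at (0,3):
0 1 0 1
0 1 1 1
0 0 0 1
0 0 0 0
0 0 0 0

Lights still on: 6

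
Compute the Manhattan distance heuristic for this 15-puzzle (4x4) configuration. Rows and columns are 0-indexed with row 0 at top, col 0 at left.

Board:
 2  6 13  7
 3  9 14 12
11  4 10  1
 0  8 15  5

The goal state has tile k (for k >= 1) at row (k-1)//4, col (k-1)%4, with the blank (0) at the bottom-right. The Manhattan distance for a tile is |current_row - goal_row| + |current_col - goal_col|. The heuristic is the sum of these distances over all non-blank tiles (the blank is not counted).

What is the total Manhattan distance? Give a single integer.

Answer: 39

Derivation:
Tile 2: (0,0)->(0,1) = 1
Tile 6: (0,1)->(1,1) = 1
Tile 13: (0,2)->(3,0) = 5
Tile 7: (0,3)->(1,2) = 2
Tile 3: (1,0)->(0,2) = 3
Tile 9: (1,1)->(2,0) = 2
Tile 14: (1,2)->(3,1) = 3
Tile 12: (1,3)->(2,3) = 1
Tile 11: (2,0)->(2,2) = 2
Tile 4: (2,1)->(0,3) = 4
Tile 10: (2,2)->(2,1) = 1
Tile 1: (2,3)->(0,0) = 5
Tile 8: (3,1)->(1,3) = 4
Tile 15: (3,2)->(3,2) = 0
Tile 5: (3,3)->(1,0) = 5
Sum: 1 + 1 + 5 + 2 + 3 + 2 + 3 + 1 + 2 + 4 + 1 + 5 + 4 + 0 + 5 = 39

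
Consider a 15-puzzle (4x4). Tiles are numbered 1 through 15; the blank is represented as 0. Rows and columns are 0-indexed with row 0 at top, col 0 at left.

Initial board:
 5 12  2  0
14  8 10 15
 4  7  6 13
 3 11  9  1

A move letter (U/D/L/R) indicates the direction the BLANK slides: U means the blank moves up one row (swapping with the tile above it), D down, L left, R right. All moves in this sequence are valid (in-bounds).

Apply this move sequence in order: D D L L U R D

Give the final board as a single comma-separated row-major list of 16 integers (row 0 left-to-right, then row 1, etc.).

After move 1 (D):
 5 12  2 15
14  8 10  0
 4  7  6 13
 3 11  9  1

After move 2 (D):
 5 12  2 15
14  8 10 13
 4  7  6  0
 3 11  9  1

After move 3 (L):
 5 12  2 15
14  8 10 13
 4  7  0  6
 3 11  9  1

After move 4 (L):
 5 12  2 15
14  8 10 13
 4  0  7  6
 3 11  9  1

After move 5 (U):
 5 12  2 15
14  0 10 13
 4  8  7  6
 3 11  9  1

After move 6 (R):
 5 12  2 15
14 10  0 13
 4  8  7  6
 3 11  9  1

After move 7 (D):
 5 12  2 15
14 10  7 13
 4  8  0  6
 3 11  9  1

Answer: 5, 12, 2, 15, 14, 10, 7, 13, 4, 8, 0, 6, 3, 11, 9, 1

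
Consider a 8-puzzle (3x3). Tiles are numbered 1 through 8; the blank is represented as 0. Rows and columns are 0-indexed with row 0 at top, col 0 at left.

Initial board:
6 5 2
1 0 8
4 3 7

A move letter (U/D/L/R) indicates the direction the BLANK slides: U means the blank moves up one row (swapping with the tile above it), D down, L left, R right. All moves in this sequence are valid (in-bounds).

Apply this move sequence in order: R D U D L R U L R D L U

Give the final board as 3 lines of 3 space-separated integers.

After move 1 (R):
6 5 2
1 8 0
4 3 7

After move 2 (D):
6 5 2
1 8 7
4 3 0

After move 3 (U):
6 5 2
1 8 0
4 3 7

After move 4 (D):
6 5 2
1 8 7
4 3 0

After move 5 (L):
6 5 2
1 8 7
4 0 3

After move 6 (R):
6 5 2
1 8 7
4 3 0

After move 7 (U):
6 5 2
1 8 0
4 3 7

After move 8 (L):
6 5 2
1 0 8
4 3 7

After move 9 (R):
6 5 2
1 8 0
4 3 7

After move 10 (D):
6 5 2
1 8 7
4 3 0

After move 11 (L):
6 5 2
1 8 7
4 0 3

After move 12 (U):
6 5 2
1 0 7
4 8 3

Answer: 6 5 2
1 0 7
4 8 3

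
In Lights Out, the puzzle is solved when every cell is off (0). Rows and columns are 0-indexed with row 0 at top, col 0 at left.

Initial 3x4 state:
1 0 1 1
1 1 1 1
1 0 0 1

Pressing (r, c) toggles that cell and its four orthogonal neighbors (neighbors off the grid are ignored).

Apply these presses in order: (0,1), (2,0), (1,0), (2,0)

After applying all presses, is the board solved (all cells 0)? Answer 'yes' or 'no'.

Answer: no

Derivation:
After press 1 at (0,1):
0 1 0 1
1 0 1 1
1 0 0 1

After press 2 at (2,0):
0 1 0 1
0 0 1 1
0 1 0 1

After press 3 at (1,0):
1 1 0 1
1 1 1 1
1 1 0 1

After press 4 at (2,0):
1 1 0 1
0 1 1 1
0 0 0 1

Lights still on: 7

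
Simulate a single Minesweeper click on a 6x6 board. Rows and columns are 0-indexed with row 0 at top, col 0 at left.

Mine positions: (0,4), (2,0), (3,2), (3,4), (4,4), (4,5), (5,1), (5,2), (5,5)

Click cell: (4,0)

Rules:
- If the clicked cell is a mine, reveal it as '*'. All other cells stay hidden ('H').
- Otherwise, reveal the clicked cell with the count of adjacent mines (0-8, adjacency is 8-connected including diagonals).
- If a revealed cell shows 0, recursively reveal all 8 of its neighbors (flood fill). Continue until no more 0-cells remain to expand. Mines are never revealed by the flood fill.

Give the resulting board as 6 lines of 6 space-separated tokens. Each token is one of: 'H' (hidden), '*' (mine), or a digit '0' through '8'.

H H H H H H
H H H H H H
H H H H H H
H H H H H H
1 H H H H H
H H H H H H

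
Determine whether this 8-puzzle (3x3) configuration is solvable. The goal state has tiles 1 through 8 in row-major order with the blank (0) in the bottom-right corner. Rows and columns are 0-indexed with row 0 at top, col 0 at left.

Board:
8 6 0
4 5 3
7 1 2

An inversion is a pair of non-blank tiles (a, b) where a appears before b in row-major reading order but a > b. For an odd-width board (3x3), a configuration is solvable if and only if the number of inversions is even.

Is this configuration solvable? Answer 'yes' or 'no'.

Inversions (pairs i<j in row-major order where tile[i] > tile[j] > 0): 22
22 is even, so the puzzle is solvable.

Answer: yes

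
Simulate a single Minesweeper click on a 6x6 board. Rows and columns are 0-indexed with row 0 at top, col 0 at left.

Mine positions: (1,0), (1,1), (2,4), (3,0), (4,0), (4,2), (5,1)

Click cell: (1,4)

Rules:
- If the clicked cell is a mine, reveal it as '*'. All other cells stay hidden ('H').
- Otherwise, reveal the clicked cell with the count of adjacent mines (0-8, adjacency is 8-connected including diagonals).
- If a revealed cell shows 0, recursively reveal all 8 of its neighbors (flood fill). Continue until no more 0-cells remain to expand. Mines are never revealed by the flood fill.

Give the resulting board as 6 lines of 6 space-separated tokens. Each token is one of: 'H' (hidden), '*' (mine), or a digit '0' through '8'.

H H H H H H
H H H H 1 H
H H H H H H
H H H H H H
H H H H H H
H H H H H H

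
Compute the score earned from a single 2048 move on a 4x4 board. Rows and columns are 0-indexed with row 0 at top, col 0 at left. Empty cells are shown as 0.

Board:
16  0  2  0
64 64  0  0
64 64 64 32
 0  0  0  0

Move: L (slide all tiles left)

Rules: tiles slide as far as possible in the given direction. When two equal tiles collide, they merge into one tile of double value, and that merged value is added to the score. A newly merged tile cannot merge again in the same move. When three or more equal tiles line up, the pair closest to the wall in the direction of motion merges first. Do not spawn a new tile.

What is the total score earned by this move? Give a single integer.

Answer: 256

Derivation:
Slide left:
row 0: [16, 0, 2, 0] -> [16, 2, 0, 0]  score +0 (running 0)
row 1: [64, 64, 0, 0] -> [128, 0, 0, 0]  score +128 (running 128)
row 2: [64, 64, 64, 32] -> [128, 64, 32, 0]  score +128 (running 256)
row 3: [0, 0, 0, 0] -> [0, 0, 0, 0]  score +0 (running 256)
Board after move:
 16   2   0   0
128   0   0   0
128  64  32   0
  0   0   0   0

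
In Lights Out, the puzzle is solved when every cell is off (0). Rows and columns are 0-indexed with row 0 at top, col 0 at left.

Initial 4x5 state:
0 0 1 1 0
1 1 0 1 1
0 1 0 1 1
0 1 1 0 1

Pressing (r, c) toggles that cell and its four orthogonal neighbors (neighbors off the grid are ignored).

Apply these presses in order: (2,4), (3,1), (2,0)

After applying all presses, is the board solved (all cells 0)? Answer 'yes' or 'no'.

After press 1 at (2,4):
0 0 1 1 0
1 1 0 1 0
0 1 0 0 0
0 1 1 0 0

After press 2 at (3,1):
0 0 1 1 0
1 1 0 1 0
0 0 0 0 0
1 0 0 0 0

After press 3 at (2,0):
0 0 1 1 0
0 1 0 1 0
1 1 0 0 0
0 0 0 0 0

Lights still on: 6

Answer: no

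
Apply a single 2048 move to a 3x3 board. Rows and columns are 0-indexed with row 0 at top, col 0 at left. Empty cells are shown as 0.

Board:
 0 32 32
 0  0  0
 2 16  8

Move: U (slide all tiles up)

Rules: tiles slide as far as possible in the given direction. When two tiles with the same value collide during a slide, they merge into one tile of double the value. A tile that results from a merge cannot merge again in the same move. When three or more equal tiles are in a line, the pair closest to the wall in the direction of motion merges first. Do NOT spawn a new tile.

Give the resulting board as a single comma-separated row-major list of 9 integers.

Slide up:
col 0: [0, 0, 2] -> [2, 0, 0]
col 1: [32, 0, 16] -> [32, 16, 0]
col 2: [32, 0, 8] -> [32, 8, 0]

Answer: 2, 32, 32, 0, 16, 8, 0, 0, 0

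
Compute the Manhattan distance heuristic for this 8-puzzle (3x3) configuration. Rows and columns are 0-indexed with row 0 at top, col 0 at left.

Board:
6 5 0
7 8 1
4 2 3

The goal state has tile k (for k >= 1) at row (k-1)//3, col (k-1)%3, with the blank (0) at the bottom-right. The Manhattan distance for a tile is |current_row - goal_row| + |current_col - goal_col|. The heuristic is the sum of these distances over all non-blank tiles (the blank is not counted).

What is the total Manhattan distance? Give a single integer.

Tile 6: (0,0)->(1,2) = 3
Tile 5: (0,1)->(1,1) = 1
Tile 7: (1,0)->(2,0) = 1
Tile 8: (1,1)->(2,1) = 1
Tile 1: (1,2)->(0,0) = 3
Tile 4: (2,0)->(1,0) = 1
Tile 2: (2,1)->(0,1) = 2
Tile 3: (2,2)->(0,2) = 2
Sum: 3 + 1 + 1 + 1 + 3 + 1 + 2 + 2 = 14

Answer: 14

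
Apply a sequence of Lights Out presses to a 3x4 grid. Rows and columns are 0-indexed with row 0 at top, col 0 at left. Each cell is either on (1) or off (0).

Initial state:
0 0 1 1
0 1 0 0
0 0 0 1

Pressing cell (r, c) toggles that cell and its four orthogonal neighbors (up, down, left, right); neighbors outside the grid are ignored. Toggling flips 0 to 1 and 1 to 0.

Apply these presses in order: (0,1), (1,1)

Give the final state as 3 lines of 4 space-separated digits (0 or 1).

After press 1 at (0,1):
1 1 0 1
0 0 0 0
0 0 0 1

After press 2 at (1,1):
1 0 0 1
1 1 1 0
0 1 0 1

Answer: 1 0 0 1
1 1 1 0
0 1 0 1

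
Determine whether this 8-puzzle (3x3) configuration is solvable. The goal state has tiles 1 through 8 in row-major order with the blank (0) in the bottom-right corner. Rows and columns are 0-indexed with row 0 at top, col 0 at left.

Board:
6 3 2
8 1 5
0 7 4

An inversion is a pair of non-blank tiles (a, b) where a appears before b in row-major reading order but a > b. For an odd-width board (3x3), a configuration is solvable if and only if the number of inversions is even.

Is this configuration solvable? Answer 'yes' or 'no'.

Inversions (pairs i<j in row-major order where tile[i] > tile[j] > 0): 14
14 is even, so the puzzle is solvable.

Answer: yes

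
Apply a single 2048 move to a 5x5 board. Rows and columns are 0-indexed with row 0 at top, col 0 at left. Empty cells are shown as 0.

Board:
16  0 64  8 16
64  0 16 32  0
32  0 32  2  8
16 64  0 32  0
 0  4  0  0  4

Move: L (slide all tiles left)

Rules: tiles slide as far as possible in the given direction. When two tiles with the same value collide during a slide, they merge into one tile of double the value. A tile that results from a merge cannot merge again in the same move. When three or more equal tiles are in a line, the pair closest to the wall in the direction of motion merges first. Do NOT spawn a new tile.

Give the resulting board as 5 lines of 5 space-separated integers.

Answer: 16 64  8 16  0
64 16 32  0  0
64  2  8  0  0
16 64 32  0  0
 8  0  0  0  0

Derivation:
Slide left:
row 0: [16, 0, 64, 8, 16] -> [16, 64, 8, 16, 0]
row 1: [64, 0, 16, 32, 0] -> [64, 16, 32, 0, 0]
row 2: [32, 0, 32, 2, 8] -> [64, 2, 8, 0, 0]
row 3: [16, 64, 0, 32, 0] -> [16, 64, 32, 0, 0]
row 4: [0, 4, 0, 0, 4] -> [8, 0, 0, 0, 0]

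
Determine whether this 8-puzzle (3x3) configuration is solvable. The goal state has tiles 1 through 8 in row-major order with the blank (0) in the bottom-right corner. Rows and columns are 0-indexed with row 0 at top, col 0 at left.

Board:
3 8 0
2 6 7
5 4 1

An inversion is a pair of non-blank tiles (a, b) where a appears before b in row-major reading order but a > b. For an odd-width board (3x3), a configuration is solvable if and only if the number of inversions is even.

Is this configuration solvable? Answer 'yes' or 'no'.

Answer: yes

Derivation:
Inversions (pairs i<j in row-major order where tile[i] > tile[j] > 0): 18
18 is even, so the puzzle is solvable.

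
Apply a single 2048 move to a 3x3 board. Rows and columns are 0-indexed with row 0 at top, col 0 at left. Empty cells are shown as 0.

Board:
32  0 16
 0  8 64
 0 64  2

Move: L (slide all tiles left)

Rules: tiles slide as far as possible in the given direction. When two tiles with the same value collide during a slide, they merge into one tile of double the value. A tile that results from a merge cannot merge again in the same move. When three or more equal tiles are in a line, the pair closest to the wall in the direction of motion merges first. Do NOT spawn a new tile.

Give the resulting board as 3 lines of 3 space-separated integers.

Answer: 32 16  0
 8 64  0
64  2  0

Derivation:
Slide left:
row 0: [32, 0, 16] -> [32, 16, 0]
row 1: [0, 8, 64] -> [8, 64, 0]
row 2: [0, 64, 2] -> [64, 2, 0]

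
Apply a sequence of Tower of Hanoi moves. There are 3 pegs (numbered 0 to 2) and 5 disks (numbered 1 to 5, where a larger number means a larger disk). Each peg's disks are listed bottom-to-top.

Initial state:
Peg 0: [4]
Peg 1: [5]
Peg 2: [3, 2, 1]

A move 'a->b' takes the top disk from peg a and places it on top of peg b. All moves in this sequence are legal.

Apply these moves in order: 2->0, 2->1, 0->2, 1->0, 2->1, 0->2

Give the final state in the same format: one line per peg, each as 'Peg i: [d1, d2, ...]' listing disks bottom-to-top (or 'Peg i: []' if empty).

Answer: Peg 0: [4]
Peg 1: [5, 1]
Peg 2: [3, 2]

Derivation:
After move 1 (2->0):
Peg 0: [4, 1]
Peg 1: [5]
Peg 2: [3, 2]

After move 2 (2->1):
Peg 0: [4, 1]
Peg 1: [5, 2]
Peg 2: [3]

After move 3 (0->2):
Peg 0: [4]
Peg 1: [5, 2]
Peg 2: [3, 1]

After move 4 (1->0):
Peg 0: [4, 2]
Peg 1: [5]
Peg 2: [3, 1]

After move 5 (2->1):
Peg 0: [4, 2]
Peg 1: [5, 1]
Peg 2: [3]

After move 6 (0->2):
Peg 0: [4]
Peg 1: [5, 1]
Peg 2: [3, 2]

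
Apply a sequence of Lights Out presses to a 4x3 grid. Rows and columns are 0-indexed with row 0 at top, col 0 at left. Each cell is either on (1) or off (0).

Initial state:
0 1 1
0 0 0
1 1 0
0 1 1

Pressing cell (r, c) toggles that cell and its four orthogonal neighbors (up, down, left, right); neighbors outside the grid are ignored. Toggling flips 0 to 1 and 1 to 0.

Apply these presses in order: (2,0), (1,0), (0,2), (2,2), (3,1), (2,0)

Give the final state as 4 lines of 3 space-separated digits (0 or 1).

Answer: 1 0 0
1 1 0
0 1 1
1 0 1

Derivation:
After press 1 at (2,0):
0 1 1
1 0 0
0 0 0
1 1 1

After press 2 at (1,0):
1 1 1
0 1 0
1 0 0
1 1 1

After press 3 at (0,2):
1 0 0
0 1 1
1 0 0
1 1 1

After press 4 at (2,2):
1 0 0
0 1 0
1 1 1
1 1 0

After press 5 at (3,1):
1 0 0
0 1 0
1 0 1
0 0 1

After press 6 at (2,0):
1 0 0
1 1 0
0 1 1
1 0 1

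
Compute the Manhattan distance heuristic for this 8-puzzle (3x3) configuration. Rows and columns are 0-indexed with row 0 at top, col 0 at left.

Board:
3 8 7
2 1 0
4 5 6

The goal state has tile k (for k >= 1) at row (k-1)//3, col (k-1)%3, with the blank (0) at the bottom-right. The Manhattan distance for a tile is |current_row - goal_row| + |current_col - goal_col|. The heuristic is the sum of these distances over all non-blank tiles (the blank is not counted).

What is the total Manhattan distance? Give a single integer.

Tile 3: at (0,0), goal (0,2), distance |0-0|+|0-2| = 2
Tile 8: at (0,1), goal (2,1), distance |0-2|+|1-1| = 2
Tile 7: at (0,2), goal (2,0), distance |0-2|+|2-0| = 4
Tile 2: at (1,0), goal (0,1), distance |1-0|+|0-1| = 2
Tile 1: at (1,1), goal (0,0), distance |1-0|+|1-0| = 2
Tile 4: at (2,0), goal (1,0), distance |2-1|+|0-0| = 1
Tile 5: at (2,1), goal (1,1), distance |2-1|+|1-1| = 1
Tile 6: at (2,2), goal (1,2), distance |2-1|+|2-2| = 1
Sum: 2 + 2 + 4 + 2 + 2 + 1 + 1 + 1 = 15

Answer: 15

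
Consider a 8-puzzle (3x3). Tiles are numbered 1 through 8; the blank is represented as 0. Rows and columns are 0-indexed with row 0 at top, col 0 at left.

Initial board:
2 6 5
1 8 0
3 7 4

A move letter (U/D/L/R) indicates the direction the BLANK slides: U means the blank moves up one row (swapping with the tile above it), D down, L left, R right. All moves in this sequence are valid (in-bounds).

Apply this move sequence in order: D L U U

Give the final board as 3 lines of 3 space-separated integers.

After move 1 (D):
2 6 5
1 8 4
3 7 0

After move 2 (L):
2 6 5
1 8 4
3 0 7

After move 3 (U):
2 6 5
1 0 4
3 8 7

After move 4 (U):
2 0 5
1 6 4
3 8 7

Answer: 2 0 5
1 6 4
3 8 7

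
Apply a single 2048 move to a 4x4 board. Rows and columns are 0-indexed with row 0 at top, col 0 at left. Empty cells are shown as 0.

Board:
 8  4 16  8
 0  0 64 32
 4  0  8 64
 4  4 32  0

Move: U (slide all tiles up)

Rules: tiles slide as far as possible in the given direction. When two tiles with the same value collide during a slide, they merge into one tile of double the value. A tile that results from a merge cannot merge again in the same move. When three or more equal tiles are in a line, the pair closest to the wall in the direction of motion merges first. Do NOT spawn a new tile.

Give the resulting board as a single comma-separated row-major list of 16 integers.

Slide up:
col 0: [8, 0, 4, 4] -> [8, 8, 0, 0]
col 1: [4, 0, 0, 4] -> [8, 0, 0, 0]
col 2: [16, 64, 8, 32] -> [16, 64, 8, 32]
col 3: [8, 32, 64, 0] -> [8, 32, 64, 0]

Answer: 8, 8, 16, 8, 8, 0, 64, 32, 0, 0, 8, 64, 0, 0, 32, 0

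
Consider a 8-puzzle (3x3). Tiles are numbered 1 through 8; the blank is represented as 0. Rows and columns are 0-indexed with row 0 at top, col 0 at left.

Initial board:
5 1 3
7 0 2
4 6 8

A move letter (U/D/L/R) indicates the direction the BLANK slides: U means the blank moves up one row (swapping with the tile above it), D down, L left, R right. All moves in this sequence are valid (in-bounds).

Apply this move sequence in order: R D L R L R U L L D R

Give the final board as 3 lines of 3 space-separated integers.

Answer: 5 1 3
4 7 2
6 0 8

Derivation:
After move 1 (R):
5 1 3
7 2 0
4 6 8

After move 2 (D):
5 1 3
7 2 8
4 6 0

After move 3 (L):
5 1 3
7 2 8
4 0 6

After move 4 (R):
5 1 3
7 2 8
4 6 0

After move 5 (L):
5 1 3
7 2 8
4 0 6

After move 6 (R):
5 1 3
7 2 8
4 6 0

After move 7 (U):
5 1 3
7 2 0
4 6 8

After move 8 (L):
5 1 3
7 0 2
4 6 8

After move 9 (L):
5 1 3
0 7 2
4 6 8

After move 10 (D):
5 1 3
4 7 2
0 6 8

After move 11 (R):
5 1 3
4 7 2
6 0 8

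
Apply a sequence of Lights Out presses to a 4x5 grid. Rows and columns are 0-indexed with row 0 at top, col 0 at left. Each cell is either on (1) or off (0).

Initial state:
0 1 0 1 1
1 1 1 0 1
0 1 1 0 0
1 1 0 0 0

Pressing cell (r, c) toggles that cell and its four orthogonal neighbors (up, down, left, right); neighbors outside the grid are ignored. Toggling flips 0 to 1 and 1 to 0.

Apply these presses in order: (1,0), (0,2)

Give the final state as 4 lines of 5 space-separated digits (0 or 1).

After press 1 at (1,0):
1 1 0 1 1
0 0 1 0 1
1 1 1 0 0
1 1 0 0 0

After press 2 at (0,2):
1 0 1 0 1
0 0 0 0 1
1 1 1 0 0
1 1 0 0 0

Answer: 1 0 1 0 1
0 0 0 0 1
1 1 1 0 0
1 1 0 0 0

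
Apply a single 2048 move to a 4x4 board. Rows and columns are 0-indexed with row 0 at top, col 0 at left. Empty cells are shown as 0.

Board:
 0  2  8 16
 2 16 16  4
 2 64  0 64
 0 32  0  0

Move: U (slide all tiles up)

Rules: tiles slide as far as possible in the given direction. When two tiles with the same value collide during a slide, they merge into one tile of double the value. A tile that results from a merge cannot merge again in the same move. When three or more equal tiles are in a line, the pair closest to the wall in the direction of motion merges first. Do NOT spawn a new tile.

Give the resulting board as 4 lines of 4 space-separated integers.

Answer:  4  2  8 16
 0 16 16  4
 0 64  0 64
 0 32  0  0

Derivation:
Slide up:
col 0: [0, 2, 2, 0] -> [4, 0, 0, 0]
col 1: [2, 16, 64, 32] -> [2, 16, 64, 32]
col 2: [8, 16, 0, 0] -> [8, 16, 0, 0]
col 3: [16, 4, 64, 0] -> [16, 4, 64, 0]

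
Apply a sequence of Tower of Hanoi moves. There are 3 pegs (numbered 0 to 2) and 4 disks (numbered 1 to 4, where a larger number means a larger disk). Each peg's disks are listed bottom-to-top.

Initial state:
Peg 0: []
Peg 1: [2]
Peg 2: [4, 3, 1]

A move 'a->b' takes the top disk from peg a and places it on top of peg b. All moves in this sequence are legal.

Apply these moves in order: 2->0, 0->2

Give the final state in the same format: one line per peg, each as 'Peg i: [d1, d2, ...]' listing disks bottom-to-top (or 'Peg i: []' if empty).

After move 1 (2->0):
Peg 0: [1]
Peg 1: [2]
Peg 2: [4, 3]

After move 2 (0->2):
Peg 0: []
Peg 1: [2]
Peg 2: [4, 3, 1]

Answer: Peg 0: []
Peg 1: [2]
Peg 2: [4, 3, 1]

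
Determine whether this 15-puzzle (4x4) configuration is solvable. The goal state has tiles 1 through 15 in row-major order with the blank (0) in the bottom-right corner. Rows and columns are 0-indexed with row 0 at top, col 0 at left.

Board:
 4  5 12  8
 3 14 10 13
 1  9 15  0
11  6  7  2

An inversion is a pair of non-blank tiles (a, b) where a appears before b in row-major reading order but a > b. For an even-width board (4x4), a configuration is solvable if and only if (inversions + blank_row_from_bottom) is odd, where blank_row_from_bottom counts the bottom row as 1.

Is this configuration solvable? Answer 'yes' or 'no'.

Inversions: 53
Blank is in row 2 (0-indexed from top), which is row 2 counting from the bottom (bottom = 1).
53 + 2 = 55, which is odd, so the puzzle is solvable.

Answer: yes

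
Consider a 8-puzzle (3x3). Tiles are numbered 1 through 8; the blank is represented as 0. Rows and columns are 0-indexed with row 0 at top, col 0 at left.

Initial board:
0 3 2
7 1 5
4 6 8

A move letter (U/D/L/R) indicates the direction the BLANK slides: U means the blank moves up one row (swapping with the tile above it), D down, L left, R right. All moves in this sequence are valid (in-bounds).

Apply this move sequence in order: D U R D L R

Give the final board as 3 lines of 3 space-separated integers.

After move 1 (D):
7 3 2
0 1 5
4 6 8

After move 2 (U):
0 3 2
7 1 5
4 6 8

After move 3 (R):
3 0 2
7 1 5
4 6 8

After move 4 (D):
3 1 2
7 0 5
4 6 8

After move 5 (L):
3 1 2
0 7 5
4 6 8

After move 6 (R):
3 1 2
7 0 5
4 6 8

Answer: 3 1 2
7 0 5
4 6 8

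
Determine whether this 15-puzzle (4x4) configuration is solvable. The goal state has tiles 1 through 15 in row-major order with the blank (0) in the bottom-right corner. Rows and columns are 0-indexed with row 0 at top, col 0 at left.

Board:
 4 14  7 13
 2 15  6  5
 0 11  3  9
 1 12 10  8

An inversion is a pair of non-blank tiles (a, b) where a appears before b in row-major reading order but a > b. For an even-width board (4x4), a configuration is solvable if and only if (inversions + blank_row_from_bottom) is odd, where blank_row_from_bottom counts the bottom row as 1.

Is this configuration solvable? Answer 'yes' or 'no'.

Inversions: 56
Blank is in row 2 (0-indexed from top), which is row 2 counting from the bottom (bottom = 1).
56 + 2 = 58, which is even, so the puzzle is not solvable.

Answer: no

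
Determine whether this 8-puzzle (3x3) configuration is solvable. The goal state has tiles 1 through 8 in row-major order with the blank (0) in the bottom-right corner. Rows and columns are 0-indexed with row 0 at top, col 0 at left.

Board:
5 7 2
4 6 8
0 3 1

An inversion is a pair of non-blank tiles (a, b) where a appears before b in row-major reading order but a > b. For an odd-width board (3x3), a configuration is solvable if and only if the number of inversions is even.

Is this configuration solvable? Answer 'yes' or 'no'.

Inversions (pairs i<j in row-major order where tile[i] > tile[j] > 0): 17
17 is odd, so the puzzle is not solvable.

Answer: no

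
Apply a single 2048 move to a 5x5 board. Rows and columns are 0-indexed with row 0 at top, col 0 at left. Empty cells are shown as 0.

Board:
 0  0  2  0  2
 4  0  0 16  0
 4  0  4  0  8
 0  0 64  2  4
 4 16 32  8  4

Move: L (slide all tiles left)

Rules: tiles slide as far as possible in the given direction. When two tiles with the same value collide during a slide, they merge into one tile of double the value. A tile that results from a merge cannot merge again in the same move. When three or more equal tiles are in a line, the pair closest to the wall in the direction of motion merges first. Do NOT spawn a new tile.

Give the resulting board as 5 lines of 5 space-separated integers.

Answer:  4  0  0  0  0
 4 16  0  0  0
 8  8  0  0  0
64  2  4  0  0
 4 16 32  8  4

Derivation:
Slide left:
row 0: [0, 0, 2, 0, 2] -> [4, 0, 0, 0, 0]
row 1: [4, 0, 0, 16, 0] -> [4, 16, 0, 0, 0]
row 2: [4, 0, 4, 0, 8] -> [8, 8, 0, 0, 0]
row 3: [0, 0, 64, 2, 4] -> [64, 2, 4, 0, 0]
row 4: [4, 16, 32, 8, 4] -> [4, 16, 32, 8, 4]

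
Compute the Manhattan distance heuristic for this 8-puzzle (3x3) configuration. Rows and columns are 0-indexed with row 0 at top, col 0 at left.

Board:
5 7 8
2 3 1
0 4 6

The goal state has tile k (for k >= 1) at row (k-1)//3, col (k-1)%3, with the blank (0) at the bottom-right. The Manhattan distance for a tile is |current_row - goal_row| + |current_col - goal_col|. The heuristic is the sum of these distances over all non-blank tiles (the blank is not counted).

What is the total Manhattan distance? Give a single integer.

Tile 5: (0,0)->(1,1) = 2
Tile 7: (0,1)->(2,0) = 3
Tile 8: (0,2)->(2,1) = 3
Tile 2: (1,0)->(0,1) = 2
Tile 3: (1,1)->(0,2) = 2
Tile 1: (1,2)->(0,0) = 3
Tile 4: (2,1)->(1,0) = 2
Tile 6: (2,2)->(1,2) = 1
Sum: 2 + 3 + 3 + 2 + 2 + 3 + 2 + 1 = 18

Answer: 18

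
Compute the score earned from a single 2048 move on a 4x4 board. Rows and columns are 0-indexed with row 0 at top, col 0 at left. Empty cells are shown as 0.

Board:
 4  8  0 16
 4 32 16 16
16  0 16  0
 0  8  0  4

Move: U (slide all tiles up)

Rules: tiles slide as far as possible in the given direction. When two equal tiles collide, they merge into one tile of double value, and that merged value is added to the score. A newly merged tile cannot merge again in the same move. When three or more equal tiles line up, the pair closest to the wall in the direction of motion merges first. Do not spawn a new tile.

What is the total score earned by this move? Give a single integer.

Answer: 72

Derivation:
Slide up:
col 0: [4, 4, 16, 0] -> [8, 16, 0, 0]  score +8 (running 8)
col 1: [8, 32, 0, 8] -> [8, 32, 8, 0]  score +0 (running 8)
col 2: [0, 16, 16, 0] -> [32, 0, 0, 0]  score +32 (running 40)
col 3: [16, 16, 0, 4] -> [32, 4, 0, 0]  score +32 (running 72)
Board after move:
 8  8 32 32
16 32  0  4
 0  8  0  0
 0  0  0  0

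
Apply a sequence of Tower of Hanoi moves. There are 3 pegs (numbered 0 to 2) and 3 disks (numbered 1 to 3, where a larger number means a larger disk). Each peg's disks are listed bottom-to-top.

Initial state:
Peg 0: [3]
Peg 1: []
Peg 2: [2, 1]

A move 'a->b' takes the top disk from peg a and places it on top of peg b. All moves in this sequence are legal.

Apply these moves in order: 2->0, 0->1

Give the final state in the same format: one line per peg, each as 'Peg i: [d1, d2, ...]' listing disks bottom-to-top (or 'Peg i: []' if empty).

Answer: Peg 0: [3]
Peg 1: [1]
Peg 2: [2]

Derivation:
After move 1 (2->0):
Peg 0: [3, 1]
Peg 1: []
Peg 2: [2]

After move 2 (0->1):
Peg 0: [3]
Peg 1: [1]
Peg 2: [2]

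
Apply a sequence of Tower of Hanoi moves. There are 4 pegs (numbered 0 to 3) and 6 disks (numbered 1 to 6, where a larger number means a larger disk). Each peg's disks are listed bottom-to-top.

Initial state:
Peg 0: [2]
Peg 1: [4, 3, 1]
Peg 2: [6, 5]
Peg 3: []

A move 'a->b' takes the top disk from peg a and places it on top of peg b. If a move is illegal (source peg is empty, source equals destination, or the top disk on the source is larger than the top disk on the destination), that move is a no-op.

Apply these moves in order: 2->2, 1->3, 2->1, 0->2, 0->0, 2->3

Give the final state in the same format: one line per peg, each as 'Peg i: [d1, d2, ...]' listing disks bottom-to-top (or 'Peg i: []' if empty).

Answer: Peg 0: []
Peg 1: [4, 3]
Peg 2: [6, 5, 2]
Peg 3: [1]

Derivation:
After move 1 (2->2):
Peg 0: [2]
Peg 1: [4, 3, 1]
Peg 2: [6, 5]
Peg 3: []

After move 2 (1->3):
Peg 0: [2]
Peg 1: [4, 3]
Peg 2: [6, 5]
Peg 3: [1]

After move 3 (2->1):
Peg 0: [2]
Peg 1: [4, 3]
Peg 2: [6, 5]
Peg 3: [1]

After move 4 (0->2):
Peg 0: []
Peg 1: [4, 3]
Peg 2: [6, 5, 2]
Peg 3: [1]

After move 5 (0->0):
Peg 0: []
Peg 1: [4, 3]
Peg 2: [6, 5, 2]
Peg 3: [1]

After move 6 (2->3):
Peg 0: []
Peg 1: [4, 3]
Peg 2: [6, 5, 2]
Peg 3: [1]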